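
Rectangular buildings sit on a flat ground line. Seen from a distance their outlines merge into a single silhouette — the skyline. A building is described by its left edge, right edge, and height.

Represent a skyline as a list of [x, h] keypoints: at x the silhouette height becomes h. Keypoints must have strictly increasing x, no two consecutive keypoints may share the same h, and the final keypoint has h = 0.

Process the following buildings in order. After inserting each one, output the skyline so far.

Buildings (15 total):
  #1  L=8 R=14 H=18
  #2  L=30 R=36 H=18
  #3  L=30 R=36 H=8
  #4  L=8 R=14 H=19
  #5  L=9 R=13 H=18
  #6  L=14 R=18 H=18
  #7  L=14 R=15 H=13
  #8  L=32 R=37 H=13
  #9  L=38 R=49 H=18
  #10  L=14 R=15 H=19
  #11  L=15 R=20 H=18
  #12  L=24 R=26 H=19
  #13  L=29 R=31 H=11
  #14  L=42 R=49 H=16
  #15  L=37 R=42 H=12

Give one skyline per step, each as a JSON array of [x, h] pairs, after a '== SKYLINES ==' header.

== SKYLINES ==
[[8,18],[14,0]]
[[8,18],[14,0],[30,18],[36,0]]
[[8,18],[14,0],[30,18],[36,0]]
[[8,19],[14,0],[30,18],[36,0]]
[[8,19],[14,0],[30,18],[36,0]]
[[8,19],[14,18],[18,0],[30,18],[36,0]]
[[8,19],[14,18],[18,0],[30,18],[36,0]]
[[8,19],[14,18],[18,0],[30,18],[36,13],[37,0]]
[[8,19],[14,18],[18,0],[30,18],[36,13],[37,0],[38,18],[49,0]]
[[8,19],[15,18],[18,0],[30,18],[36,13],[37,0],[38,18],[49,0]]
[[8,19],[15,18],[20,0],[30,18],[36,13],[37,0],[38,18],[49,0]]
[[8,19],[15,18],[20,0],[24,19],[26,0],[30,18],[36,13],[37,0],[38,18],[49,0]]
[[8,19],[15,18],[20,0],[24,19],[26,0],[29,11],[30,18],[36,13],[37,0],[38,18],[49,0]]
[[8,19],[15,18],[20,0],[24,19],[26,0],[29,11],[30,18],[36,13],[37,0],[38,18],[49,0]]
[[8,19],[15,18],[20,0],[24,19],[26,0],[29,11],[30,18],[36,13],[37,12],[38,18],[49,0]]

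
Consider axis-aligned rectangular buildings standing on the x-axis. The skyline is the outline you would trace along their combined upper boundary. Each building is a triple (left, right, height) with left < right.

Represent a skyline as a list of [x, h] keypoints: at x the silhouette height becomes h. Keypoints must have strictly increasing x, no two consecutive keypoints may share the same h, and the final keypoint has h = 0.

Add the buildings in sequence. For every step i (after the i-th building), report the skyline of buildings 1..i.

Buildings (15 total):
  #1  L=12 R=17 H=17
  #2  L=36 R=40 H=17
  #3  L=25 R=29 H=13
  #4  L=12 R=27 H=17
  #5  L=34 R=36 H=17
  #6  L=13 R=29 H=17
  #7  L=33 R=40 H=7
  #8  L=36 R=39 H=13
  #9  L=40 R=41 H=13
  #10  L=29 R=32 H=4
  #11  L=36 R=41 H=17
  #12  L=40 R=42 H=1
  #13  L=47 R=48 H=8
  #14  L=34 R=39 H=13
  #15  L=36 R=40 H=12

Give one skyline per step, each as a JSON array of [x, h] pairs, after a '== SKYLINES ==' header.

== SKYLINES ==
[[12,17],[17,0]]
[[12,17],[17,0],[36,17],[40,0]]
[[12,17],[17,0],[25,13],[29,0],[36,17],[40,0]]
[[12,17],[27,13],[29,0],[36,17],[40,0]]
[[12,17],[27,13],[29,0],[34,17],[40,0]]
[[12,17],[29,0],[34,17],[40,0]]
[[12,17],[29,0],[33,7],[34,17],[40,0]]
[[12,17],[29,0],[33,7],[34,17],[40,0]]
[[12,17],[29,0],[33,7],[34,17],[40,13],[41,0]]
[[12,17],[29,4],[32,0],[33,7],[34,17],[40,13],[41,0]]
[[12,17],[29,4],[32,0],[33,7],[34,17],[41,0]]
[[12,17],[29,4],[32,0],[33,7],[34,17],[41,1],[42,0]]
[[12,17],[29,4],[32,0],[33,7],[34,17],[41,1],[42,0],[47,8],[48,0]]
[[12,17],[29,4],[32,0],[33,7],[34,17],[41,1],[42,0],[47,8],[48,0]]
[[12,17],[29,4],[32,0],[33,7],[34,17],[41,1],[42,0],[47,8],[48,0]]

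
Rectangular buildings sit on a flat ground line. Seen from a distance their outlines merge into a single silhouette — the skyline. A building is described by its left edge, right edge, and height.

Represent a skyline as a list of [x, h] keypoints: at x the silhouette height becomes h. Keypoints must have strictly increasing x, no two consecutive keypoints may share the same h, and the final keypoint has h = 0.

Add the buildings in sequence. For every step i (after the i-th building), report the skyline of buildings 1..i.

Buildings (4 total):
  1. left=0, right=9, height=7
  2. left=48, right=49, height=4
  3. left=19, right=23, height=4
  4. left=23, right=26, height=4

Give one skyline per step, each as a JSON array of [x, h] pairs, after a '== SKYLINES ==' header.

== SKYLINES ==
[[0,7],[9,0]]
[[0,7],[9,0],[48,4],[49,0]]
[[0,7],[9,0],[19,4],[23,0],[48,4],[49,0]]
[[0,7],[9,0],[19,4],[26,0],[48,4],[49,0]]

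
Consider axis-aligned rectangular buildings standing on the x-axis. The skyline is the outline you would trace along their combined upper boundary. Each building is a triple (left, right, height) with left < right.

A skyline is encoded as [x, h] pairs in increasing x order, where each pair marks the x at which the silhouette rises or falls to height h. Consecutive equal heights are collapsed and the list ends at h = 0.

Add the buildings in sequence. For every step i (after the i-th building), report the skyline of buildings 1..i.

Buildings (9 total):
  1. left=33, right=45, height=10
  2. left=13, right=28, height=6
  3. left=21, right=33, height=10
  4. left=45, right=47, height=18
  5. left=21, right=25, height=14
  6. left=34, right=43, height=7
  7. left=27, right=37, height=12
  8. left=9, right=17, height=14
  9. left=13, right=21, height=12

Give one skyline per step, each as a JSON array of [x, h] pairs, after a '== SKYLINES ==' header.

== SKYLINES ==
[[33,10],[45,0]]
[[13,6],[28,0],[33,10],[45,0]]
[[13,6],[21,10],[45,0]]
[[13,6],[21,10],[45,18],[47,0]]
[[13,6],[21,14],[25,10],[45,18],[47,0]]
[[13,6],[21,14],[25,10],[45,18],[47,0]]
[[13,6],[21,14],[25,10],[27,12],[37,10],[45,18],[47,0]]
[[9,14],[17,6],[21,14],[25,10],[27,12],[37,10],[45,18],[47,0]]
[[9,14],[17,12],[21,14],[25,10],[27,12],[37,10],[45,18],[47,0]]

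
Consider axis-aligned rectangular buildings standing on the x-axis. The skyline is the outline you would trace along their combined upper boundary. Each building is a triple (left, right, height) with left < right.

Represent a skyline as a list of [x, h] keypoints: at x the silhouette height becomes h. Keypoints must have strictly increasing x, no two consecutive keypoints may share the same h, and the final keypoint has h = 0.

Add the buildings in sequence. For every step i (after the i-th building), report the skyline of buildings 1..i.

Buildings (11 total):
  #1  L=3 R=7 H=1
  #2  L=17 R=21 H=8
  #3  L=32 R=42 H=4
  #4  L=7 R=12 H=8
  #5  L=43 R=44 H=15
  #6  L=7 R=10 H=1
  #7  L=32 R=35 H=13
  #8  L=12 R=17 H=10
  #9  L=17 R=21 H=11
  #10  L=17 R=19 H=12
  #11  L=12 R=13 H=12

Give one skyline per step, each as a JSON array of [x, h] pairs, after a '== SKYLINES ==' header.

== SKYLINES ==
[[3,1],[7,0]]
[[3,1],[7,0],[17,8],[21,0]]
[[3,1],[7,0],[17,8],[21,0],[32,4],[42,0]]
[[3,1],[7,8],[12,0],[17,8],[21,0],[32,4],[42,0]]
[[3,1],[7,8],[12,0],[17,8],[21,0],[32,4],[42,0],[43,15],[44,0]]
[[3,1],[7,8],[12,0],[17,8],[21,0],[32,4],[42,0],[43,15],[44,0]]
[[3,1],[7,8],[12,0],[17,8],[21,0],[32,13],[35,4],[42,0],[43,15],[44,0]]
[[3,1],[7,8],[12,10],[17,8],[21,0],[32,13],[35,4],[42,0],[43,15],[44,0]]
[[3,1],[7,8],[12,10],[17,11],[21,0],[32,13],[35,4],[42,0],[43,15],[44,0]]
[[3,1],[7,8],[12,10],[17,12],[19,11],[21,0],[32,13],[35,4],[42,0],[43,15],[44,0]]
[[3,1],[7,8],[12,12],[13,10],[17,12],[19,11],[21,0],[32,13],[35,4],[42,0],[43,15],[44,0]]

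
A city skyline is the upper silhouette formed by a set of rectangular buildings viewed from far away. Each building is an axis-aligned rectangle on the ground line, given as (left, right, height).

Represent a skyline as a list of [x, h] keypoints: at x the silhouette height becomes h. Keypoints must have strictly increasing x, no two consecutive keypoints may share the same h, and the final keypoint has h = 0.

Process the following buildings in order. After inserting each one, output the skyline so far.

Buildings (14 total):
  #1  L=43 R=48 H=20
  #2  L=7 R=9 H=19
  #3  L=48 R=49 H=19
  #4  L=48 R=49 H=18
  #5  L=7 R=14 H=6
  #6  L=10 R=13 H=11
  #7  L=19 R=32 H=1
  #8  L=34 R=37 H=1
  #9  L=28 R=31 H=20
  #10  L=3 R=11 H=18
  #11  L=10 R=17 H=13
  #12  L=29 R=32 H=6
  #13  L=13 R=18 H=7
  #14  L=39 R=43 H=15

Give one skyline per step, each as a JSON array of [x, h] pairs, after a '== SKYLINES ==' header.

== SKYLINES ==
[[43,20],[48,0]]
[[7,19],[9,0],[43,20],[48,0]]
[[7,19],[9,0],[43,20],[48,19],[49,0]]
[[7,19],[9,0],[43,20],[48,19],[49,0]]
[[7,19],[9,6],[14,0],[43,20],[48,19],[49,0]]
[[7,19],[9,6],[10,11],[13,6],[14,0],[43,20],[48,19],[49,0]]
[[7,19],[9,6],[10,11],[13,6],[14,0],[19,1],[32,0],[43,20],[48,19],[49,0]]
[[7,19],[9,6],[10,11],[13,6],[14,0],[19,1],[32,0],[34,1],[37,0],[43,20],[48,19],[49,0]]
[[7,19],[9,6],[10,11],[13,6],[14,0],[19,1],[28,20],[31,1],[32,0],[34,1],[37,0],[43,20],[48,19],[49,0]]
[[3,18],[7,19],[9,18],[11,11],[13,6],[14,0],[19,1],[28,20],[31,1],[32,0],[34,1],[37,0],[43,20],[48,19],[49,0]]
[[3,18],[7,19],[9,18],[11,13],[17,0],[19,1],[28,20],[31,1],[32,0],[34,1],[37,0],[43,20],[48,19],[49,0]]
[[3,18],[7,19],[9,18],[11,13],[17,0],[19,1],[28,20],[31,6],[32,0],[34,1],[37,0],[43,20],[48,19],[49,0]]
[[3,18],[7,19],[9,18],[11,13],[17,7],[18,0],[19,1],[28,20],[31,6],[32,0],[34,1],[37,0],[43,20],[48,19],[49,0]]
[[3,18],[7,19],[9,18],[11,13],[17,7],[18,0],[19,1],[28,20],[31,6],[32,0],[34,1],[37,0],[39,15],[43,20],[48,19],[49,0]]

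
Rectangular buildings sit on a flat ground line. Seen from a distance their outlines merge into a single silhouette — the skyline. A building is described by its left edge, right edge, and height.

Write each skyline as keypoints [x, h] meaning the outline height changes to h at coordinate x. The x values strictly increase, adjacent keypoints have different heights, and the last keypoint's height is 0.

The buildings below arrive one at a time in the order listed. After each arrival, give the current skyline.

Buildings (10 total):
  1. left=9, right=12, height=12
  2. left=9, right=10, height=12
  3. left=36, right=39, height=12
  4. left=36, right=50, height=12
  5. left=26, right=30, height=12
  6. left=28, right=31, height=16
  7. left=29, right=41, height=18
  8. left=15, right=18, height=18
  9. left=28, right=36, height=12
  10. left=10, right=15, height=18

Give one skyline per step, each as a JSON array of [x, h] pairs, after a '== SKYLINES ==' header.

== SKYLINES ==
[[9,12],[12,0]]
[[9,12],[12,0]]
[[9,12],[12,0],[36,12],[39,0]]
[[9,12],[12,0],[36,12],[50,0]]
[[9,12],[12,0],[26,12],[30,0],[36,12],[50,0]]
[[9,12],[12,0],[26,12],[28,16],[31,0],[36,12],[50,0]]
[[9,12],[12,0],[26,12],[28,16],[29,18],[41,12],[50,0]]
[[9,12],[12,0],[15,18],[18,0],[26,12],[28,16],[29,18],[41,12],[50,0]]
[[9,12],[12,0],[15,18],[18,0],[26,12],[28,16],[29,18],[41,12],[50,0]]
[[9,12],[10,18],[18,0],[26,12],[28,16],[29,18],[41,12],[50,0]]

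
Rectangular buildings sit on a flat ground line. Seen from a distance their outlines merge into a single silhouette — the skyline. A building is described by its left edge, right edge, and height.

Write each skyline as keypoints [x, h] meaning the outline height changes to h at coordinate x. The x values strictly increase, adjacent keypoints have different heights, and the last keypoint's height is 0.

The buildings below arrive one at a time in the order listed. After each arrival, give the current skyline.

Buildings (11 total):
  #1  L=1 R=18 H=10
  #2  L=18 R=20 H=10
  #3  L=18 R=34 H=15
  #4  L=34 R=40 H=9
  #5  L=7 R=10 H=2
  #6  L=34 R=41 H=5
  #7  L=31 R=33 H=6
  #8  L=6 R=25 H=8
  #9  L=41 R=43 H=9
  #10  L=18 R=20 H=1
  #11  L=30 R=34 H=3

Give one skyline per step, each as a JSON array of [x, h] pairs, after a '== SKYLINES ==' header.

== SKYLINES ==
[[1,10],[18,0]]
[[1,10],[20,0]]
[[1,10],[18,15],[34,0]]
[[1,10],[18,15],[34,9],[40,0]]
[[1,10],[18,15],[34,9],[40,0]]
[[1,10],[18,15],[34,9],[40,5],[41,0]]
[[1,10],[18,15],[34,9],[40,5],[41,0]]
[[1,10],[18,15],[34,9],[40,5],[41,0]]
[[1,10],[18,15],[34,9],[40,5],[41,9],[43,0]]
[[1,10],[18,15],[34,9],[40,5],[41,9],[43,0]]
[[1,10],[18,15],[34,9],[40,5],[41,9],[43,0]]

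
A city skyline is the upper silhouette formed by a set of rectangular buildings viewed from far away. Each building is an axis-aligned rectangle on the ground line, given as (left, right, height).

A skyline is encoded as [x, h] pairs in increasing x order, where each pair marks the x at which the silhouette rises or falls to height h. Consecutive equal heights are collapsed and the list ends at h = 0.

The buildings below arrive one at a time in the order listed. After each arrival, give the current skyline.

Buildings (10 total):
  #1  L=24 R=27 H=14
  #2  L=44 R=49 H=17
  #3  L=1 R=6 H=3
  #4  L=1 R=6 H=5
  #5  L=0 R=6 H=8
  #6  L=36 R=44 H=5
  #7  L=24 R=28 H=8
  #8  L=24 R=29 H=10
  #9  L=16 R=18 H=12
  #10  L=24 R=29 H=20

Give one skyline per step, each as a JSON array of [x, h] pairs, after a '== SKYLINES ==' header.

== SKYLINES ==
[[24,14],[27,0]]
[[24,14],[27,0],[44,17],[49,0]]
[[1,3],[6,0],[24,14],[27,0],[44,17],[49,0]]
[[1,5],[6,0],[24,14],[27,0],[44,17],[49,0]]
[[0,8],[6,0],[24,14],[27,0],[44,17],[49,0]]
[[0,8],[6,0],[24,14],[27,0],[36,5],[44,17],[49,0]]
[[0,8],[6,0],[24,14],[27,8],[28,0],[36,5],[44,17],[49,0]]
[[0,8],[6,0],[24,14],[27,10],[29,0],[36,5],[44,17],[49,0]]
[[0,8],[6,0],[16,12],[18,0],[24,14],[27,10],[29,0],[36,5],[44,17],[49,0]]
[[0,8],[6,0],[16,12],[18,0],[24,20],[29,0],[36,5],[44,17],[49,0]]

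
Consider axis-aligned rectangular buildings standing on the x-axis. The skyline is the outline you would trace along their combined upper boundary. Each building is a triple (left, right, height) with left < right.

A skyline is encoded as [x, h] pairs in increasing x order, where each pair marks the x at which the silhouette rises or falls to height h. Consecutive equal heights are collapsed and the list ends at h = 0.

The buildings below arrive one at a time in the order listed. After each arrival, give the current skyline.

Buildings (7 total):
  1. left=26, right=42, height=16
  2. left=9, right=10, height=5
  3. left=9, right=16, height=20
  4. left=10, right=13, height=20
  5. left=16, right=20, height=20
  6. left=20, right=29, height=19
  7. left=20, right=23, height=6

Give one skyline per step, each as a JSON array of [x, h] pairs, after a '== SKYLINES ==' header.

== SKYLINES ==
[[26,16],[42,0]]
[[9,5],[10,0],[26,16],[42,0]]
[[9,20],[16,0],[26,16],[42,0]]
[[9,20],[16,0],[26,16],[42,0]]
[[9,20],[20,0],[26,16],[42,0]]
[[9,20],[20,19],[29,16],[42,0]]
[[9,20],[20,19],[29,16],[42,0]]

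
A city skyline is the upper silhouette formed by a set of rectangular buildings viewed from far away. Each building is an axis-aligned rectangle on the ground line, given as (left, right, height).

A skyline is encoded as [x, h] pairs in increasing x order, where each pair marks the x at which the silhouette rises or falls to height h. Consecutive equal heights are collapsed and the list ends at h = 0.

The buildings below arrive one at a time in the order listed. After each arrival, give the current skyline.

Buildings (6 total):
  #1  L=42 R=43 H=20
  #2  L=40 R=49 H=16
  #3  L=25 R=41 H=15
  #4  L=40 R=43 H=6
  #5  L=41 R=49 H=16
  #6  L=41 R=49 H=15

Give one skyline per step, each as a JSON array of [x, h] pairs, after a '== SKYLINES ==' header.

== SKYLINES ==
[[42,20],[43,0]]
[[40,16],[42,20],[43,16],[49,0]]
[[25,15],[40,16],[42,20],[43,16],[49,0]]
[[25,15],[40,16],[42,20],[43,16],[49,0]]
[[25,15],[40,16],[42,20],[43,16],[49,0]]
[[25,15],[40,16],[42,20],[43,16],[49,0]]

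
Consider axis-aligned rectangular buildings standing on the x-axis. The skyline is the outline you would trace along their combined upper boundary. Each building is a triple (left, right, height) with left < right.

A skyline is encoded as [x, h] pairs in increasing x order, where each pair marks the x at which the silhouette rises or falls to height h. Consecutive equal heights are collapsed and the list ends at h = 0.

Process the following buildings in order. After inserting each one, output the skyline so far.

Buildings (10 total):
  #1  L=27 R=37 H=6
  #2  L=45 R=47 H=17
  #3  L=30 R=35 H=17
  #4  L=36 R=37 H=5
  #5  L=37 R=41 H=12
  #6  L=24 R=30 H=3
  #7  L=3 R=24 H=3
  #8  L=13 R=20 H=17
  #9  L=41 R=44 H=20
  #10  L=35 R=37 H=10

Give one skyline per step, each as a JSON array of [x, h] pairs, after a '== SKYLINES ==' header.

== SKYLINES ==
[[27,6],[37,0]]
[[27,6],[37,0],[45,17],[47,0]]
[[27,6],[30,17],[35,6],[37,0],[45,17],[47,0]]
[[27,6],[30,17],[35,6],[37,0],[45,17],[47,0]]
[[27,6],[30,17],[35,6],[37,12],[41,0],[45,17],[47,0]]
[[24,3],[27,6],[30,17],[35,6],[37,12],[41,0],[45,17],[47,0]]
[[3,3],[27,6],[30,17],[35,6],[37,12],[41,0],[45,17],[47,0]]
[[3,3],[13,17],[20,3],[27,6],[30,17],[35,6],[37,12],[41,0],[45,17],[47,0]]
[[3,3],[13,17],[20,3],[27,6],[30,17],[35,6],[37,12],[41,20],[44,0],[45,17],[47,0]]
[[3,3],[13,17],[20,3],[27,6],[30,17],[35,10],[37,12],[41,20],[44,0],[45,17],[47,0]]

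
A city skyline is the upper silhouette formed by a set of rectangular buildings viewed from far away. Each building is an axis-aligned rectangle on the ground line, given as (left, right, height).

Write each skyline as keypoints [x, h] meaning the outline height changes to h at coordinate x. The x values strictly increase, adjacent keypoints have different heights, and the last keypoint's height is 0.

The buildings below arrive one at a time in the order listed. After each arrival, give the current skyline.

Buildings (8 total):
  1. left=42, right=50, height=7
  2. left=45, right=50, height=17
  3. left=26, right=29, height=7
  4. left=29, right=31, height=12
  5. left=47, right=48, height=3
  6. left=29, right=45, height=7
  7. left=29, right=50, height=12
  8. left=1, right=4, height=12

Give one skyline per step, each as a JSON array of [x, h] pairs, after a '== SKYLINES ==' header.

== SKYLINES ==
[[42,7],[50,0]]
[[42,7],[45,17],[50,0]]
[[26,7],[29,0],[42,7],[45,17],[50,0]]
[[26,7],[29,12],[31,0],[42,7],[45,17],[50,0]]
[[26,7],[29,12],[31,0],[42,7],[45,17],[50,0]]
[[26,7],[29,12],[31,7],[45,17],[50,0]]
[[26,7],[29,12],[45,17],[50,0]]
[[1,12],[4,0],[26,7],[29,12],[45,17],[50,0]]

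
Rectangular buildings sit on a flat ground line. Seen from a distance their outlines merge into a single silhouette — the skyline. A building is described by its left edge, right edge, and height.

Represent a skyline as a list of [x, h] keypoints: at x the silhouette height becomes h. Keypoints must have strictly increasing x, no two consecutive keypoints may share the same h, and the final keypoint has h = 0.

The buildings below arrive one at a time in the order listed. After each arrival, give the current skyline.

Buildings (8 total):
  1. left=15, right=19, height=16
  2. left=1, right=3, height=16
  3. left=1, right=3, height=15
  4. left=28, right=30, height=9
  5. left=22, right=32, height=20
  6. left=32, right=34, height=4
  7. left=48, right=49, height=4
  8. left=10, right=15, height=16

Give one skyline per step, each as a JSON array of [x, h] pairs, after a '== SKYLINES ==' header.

== SKYLINES ==
[[15,16],[19,0]]
[[1,16],[3,0],[15,16],[19,0]]
[[1,16],[3,0],[15,16],[19,0]]
[[1,16],[3,0],[15,16],[19,0],[28,9],[30,0]]
[[1,16],[3,0],[15,16],[19,0],[22,20],[32,0]]
[[1,16],[3,0],[15,16],[19,0],[22,20],[32,4],[34,0]]
[[1,16],[3,0],[15,16],[19,0],[22,20],[32,4],[34,0],[48,4],[49,0]]
[[1,16],[3,0],[10,16],[19,0],[22,20],[32,4],[34,0],[48,4],[49,0]]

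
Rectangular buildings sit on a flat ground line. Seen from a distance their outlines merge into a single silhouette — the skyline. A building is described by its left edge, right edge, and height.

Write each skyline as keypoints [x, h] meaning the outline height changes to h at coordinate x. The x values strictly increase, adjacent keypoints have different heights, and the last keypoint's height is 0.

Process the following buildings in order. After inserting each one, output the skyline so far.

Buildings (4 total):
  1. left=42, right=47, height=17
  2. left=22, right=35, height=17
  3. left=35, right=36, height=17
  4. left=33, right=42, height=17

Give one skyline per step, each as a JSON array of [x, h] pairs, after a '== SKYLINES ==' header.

== SKYLINES ==
[[42,17],[47,0]]
[[22,17],[35,0],[42,17],[47,0]]
[[22,17],[36,0],[42,17],[47,0]]
[[22,17],[47,0]]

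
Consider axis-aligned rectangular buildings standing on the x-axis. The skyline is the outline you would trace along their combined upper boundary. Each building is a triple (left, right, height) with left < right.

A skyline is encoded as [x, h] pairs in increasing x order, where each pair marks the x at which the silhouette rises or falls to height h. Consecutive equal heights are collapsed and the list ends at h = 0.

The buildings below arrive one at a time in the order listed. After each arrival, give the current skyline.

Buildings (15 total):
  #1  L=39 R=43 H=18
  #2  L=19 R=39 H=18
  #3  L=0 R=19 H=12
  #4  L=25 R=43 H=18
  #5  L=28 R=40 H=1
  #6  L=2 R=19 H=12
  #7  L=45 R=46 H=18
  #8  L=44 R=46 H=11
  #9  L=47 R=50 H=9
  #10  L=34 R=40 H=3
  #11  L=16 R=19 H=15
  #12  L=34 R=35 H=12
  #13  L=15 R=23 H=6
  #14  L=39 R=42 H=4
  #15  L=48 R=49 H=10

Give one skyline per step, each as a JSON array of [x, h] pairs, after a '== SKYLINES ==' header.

== SKYLINES ==
[[39,18],[43,0]]
[[19,18],[43,0]]
[[0,12],[19,18],[43,0]]
[[0,12],[19,18],[43,0]]
[[0,12],[19,18],[43,0]]
[[0,12],[19,18],[43,0]]
[[0,12],[19,18],[43,0],[45,18],[46,0]]
[[0,12],[19,18],[43,0],[44,11],[45,18],[46,0]]
[[0,12],[19,18],[43,0],[44,11],[45,18],[46,0],[47,9],[50,0]]
[[0,12],[19,18],[43,0],[44,11],[45,18],[46,0],[47,9],[50,0]]
[[0,12],[16,15],[19,18],[43,0],[44,11],[45,18],[46,0],[47,9],[50,0]]
[[0,12],[16,15],[19,18],[43,0],[44,11],[45,18],[46,0],[47,9],[50,0]]
[[0,12],[16,15],[19,18],[43,0],[44,11],[45,18],[46,0],[47,9],[50,0]]
[[0,12],[16,15],[19,18],[43,0],[44,11],[45,18],[46,0],[47,9],[50,0]]
[[0,12],[16,15],[19,18],[43,0],[44,11],[45,18],[46,0],[47,9],[48,10],[49,9],[50,0]]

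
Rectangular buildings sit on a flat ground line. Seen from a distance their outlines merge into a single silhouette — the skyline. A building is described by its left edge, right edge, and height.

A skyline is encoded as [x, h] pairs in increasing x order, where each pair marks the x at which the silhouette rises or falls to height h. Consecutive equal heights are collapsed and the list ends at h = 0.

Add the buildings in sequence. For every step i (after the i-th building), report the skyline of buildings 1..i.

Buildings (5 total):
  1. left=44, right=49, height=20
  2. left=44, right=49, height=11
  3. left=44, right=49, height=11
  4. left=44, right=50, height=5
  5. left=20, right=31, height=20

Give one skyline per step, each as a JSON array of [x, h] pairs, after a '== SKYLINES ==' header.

== SKYLINES ==
[[44,20],[49,0]]
[[44,20],[49,0]]
[[44,20],[49,0]]
[[44,20],[49,5],[50,0]]
[[20,20],[31,0],[44,20],[49,5],[50,0]]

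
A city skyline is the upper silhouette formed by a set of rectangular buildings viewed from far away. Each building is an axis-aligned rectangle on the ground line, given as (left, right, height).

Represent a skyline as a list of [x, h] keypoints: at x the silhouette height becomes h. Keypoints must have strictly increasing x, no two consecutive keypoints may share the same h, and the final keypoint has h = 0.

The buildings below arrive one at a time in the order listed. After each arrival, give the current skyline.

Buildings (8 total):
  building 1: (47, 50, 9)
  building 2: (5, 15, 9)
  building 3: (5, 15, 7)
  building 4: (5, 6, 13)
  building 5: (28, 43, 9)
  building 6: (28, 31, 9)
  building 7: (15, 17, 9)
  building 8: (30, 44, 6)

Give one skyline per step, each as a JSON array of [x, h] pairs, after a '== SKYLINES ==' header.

== SKYLINES ==
[[47,9],[50,0]]
[[5,9],[15,0],[47,9],[50,0]]
[[5,9],[15,0],[47,9],[50,0]]
[[5,13],[6,9],[15,0],[47,9],[50,0]]
[[5,13],[6,9],[15,0],[28,9],[43,0],[47,9],[50,0]]
[[5,13],[6,9],[15,0],[28,9],[43,0],[47,9],[50,0]]
[[5,13],[6,9],[17,0],[28,9],[43,0],[47,9],[50,0]]
[[5,13],[6,9],[17,0],[28,9],[43,6],[44,0],[47,9],[50,0]]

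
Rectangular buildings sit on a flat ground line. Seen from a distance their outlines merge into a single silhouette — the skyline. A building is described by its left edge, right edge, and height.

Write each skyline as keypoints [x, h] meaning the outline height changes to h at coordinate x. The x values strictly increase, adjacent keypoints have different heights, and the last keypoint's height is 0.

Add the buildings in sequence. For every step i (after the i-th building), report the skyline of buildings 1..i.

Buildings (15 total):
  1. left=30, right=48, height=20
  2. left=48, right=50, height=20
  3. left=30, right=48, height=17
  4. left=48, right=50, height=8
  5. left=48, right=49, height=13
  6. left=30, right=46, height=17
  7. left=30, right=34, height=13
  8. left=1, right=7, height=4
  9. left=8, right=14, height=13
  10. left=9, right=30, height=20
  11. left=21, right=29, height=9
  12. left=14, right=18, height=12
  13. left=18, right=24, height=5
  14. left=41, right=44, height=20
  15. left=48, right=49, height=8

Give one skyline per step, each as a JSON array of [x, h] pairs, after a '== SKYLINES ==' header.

== SKYLINES ==
[[30,20],[48,0]]
[[30,20],[50,0]]
[[30,20],[50,0]]
[[30,20],[50,0]]
[[30,20],[50,0]]
[[30,20],[50,0]]
[[30,20],[50,0]]
[[1,4],[7,0],[30,20],[50,0]]
[[1,4],[7,0],[8,13],[14,0],[30,20],[50,0]]
[[1,4],[7,0],[8,13],[9,20],[50,0]]
[[1,4],[7,0],[8,13],[9,20],[50,0]]
[[1,4],[7,0],[8,13],[9,20],[50,0]]
[[1,4],[7,0],[8,13],[9,20],[50,0]]
[[1,4],[7,0],[8,13],[9,20],[50,0]]
[[1,4],[7,0],[8,13],[9,20],[50,0]]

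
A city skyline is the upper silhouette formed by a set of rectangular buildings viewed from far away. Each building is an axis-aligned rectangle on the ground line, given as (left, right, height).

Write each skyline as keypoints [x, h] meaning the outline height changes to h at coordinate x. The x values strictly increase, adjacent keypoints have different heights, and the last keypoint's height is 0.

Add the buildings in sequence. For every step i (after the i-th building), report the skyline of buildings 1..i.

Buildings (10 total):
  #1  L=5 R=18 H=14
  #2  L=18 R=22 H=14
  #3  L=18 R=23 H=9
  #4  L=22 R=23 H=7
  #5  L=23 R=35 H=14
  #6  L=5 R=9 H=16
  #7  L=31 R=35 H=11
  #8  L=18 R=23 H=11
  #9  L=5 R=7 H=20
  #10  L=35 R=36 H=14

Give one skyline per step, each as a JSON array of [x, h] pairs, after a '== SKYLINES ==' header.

== SKYLINES ==
[[5,14],[18,0]]
[[5,14],[22,0]]
[[5,14],[22,9],[23,0]]
[[5,14],[22,9],[23,0]]
[[5,14],[22,9],[23,14],[35,0]]
[[5,16],[9,14],[22,9],[23,14],[35,0]]
[[5,16],[9,14],[22,9],[23,14],[35,0]]
[[5,16],[9,14],[22,11],[23,14],[35,0]]
[[5,20],[7,16],[9,14],[22,11],[23,14],[35,0]]
[[5,20],[7,16],[9,14],[22,11],[23,14],[36,0]]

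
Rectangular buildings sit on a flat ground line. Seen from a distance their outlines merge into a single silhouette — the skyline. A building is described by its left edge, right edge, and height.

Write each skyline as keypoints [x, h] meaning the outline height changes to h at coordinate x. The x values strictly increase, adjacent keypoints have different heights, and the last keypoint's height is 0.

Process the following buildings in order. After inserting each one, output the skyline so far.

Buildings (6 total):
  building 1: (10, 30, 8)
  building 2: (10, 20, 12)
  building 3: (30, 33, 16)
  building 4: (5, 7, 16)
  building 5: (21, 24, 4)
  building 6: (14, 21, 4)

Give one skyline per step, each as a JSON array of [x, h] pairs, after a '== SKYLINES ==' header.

== SKYLINES ==
[[10,8],[30,0]]
[[10,12],[20,8],[30,0]]
[[10,12],[20,8],[30,16],[33,0]]
[[5,16],[7,0],[10,12],[20,8],[30,16],[33,0]]
[[5,16],[7,0],[10,12],[20,8],[30,16],[33,0]]
[[5,16],[7,0],[10,12],[20,8],[30,16],[33,0]]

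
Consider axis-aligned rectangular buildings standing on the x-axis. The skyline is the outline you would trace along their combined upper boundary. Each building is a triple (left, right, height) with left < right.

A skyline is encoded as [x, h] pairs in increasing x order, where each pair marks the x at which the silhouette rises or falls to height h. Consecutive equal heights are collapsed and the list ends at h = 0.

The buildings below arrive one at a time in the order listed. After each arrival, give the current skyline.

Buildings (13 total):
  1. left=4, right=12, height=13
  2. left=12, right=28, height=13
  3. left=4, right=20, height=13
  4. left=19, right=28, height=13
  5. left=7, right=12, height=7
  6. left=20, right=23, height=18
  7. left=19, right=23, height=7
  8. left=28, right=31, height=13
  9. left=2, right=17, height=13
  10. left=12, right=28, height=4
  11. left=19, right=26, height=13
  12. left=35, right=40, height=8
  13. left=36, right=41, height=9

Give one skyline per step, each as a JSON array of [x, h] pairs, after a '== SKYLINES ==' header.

== SKYLINES ==
[[4,13],[12,0]]
[[4,13],[28,0]]
[[4,13],[28,0]]
[[4,13],[28,0]]
[[4,13],[28,0]]
[[4,13],[20,18],[23,13],[28,0]]
[[4,13],[20,18],[23,13],[28,0]]
[[4,13],[20,18],[23,13],[31,0]]
[[2,13],[20,18],[23,13],[31,0]]
[[2,13],[20,18],[23,13],[31,0]]
[[2,13],[20,18],[23,13],[31,0]]
[[2,13],[20,18],[23,13],[31,0],[35,8],[40,0]]
[[2,13],[20,18],[23,13],[31,0],[35,8],[36,9],[41,0]]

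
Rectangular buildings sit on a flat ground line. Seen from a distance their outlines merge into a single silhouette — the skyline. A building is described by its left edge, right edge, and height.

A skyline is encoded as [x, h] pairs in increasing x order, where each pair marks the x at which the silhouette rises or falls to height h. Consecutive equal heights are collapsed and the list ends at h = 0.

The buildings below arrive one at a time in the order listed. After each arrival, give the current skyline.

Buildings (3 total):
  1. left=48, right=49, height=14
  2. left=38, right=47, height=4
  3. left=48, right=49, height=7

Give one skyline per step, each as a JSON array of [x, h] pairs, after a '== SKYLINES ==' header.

== SKYLINES ==
[[48,14],[49,0]]
[[38,4],[47,0],[48,14],[49,0]]
[[38,4],[47,0],[48,14],[49,0]]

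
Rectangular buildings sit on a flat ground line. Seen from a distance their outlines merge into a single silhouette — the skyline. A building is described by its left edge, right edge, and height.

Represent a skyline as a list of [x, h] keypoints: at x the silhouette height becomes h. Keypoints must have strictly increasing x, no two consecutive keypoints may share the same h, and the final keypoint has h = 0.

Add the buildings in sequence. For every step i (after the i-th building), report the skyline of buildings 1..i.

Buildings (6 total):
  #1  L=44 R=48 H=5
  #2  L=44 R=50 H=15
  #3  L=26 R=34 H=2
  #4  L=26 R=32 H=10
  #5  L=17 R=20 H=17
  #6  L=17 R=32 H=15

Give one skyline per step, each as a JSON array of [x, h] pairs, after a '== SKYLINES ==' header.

== SKYLINES ==
[[44,5],[48,0]]
[[44,15],[50,0]]
[[26,2],[34,0],[44,15],[50,0]]
[[26,10],[32,2],[34,0],[44,15],[50,0]]
[[17,17],[20,0],[26,10],[32,2],[34,0],[44,15],[50,0]]
[[17,17],[20,15],[32,2],[34,0],[44,15],[50,0]]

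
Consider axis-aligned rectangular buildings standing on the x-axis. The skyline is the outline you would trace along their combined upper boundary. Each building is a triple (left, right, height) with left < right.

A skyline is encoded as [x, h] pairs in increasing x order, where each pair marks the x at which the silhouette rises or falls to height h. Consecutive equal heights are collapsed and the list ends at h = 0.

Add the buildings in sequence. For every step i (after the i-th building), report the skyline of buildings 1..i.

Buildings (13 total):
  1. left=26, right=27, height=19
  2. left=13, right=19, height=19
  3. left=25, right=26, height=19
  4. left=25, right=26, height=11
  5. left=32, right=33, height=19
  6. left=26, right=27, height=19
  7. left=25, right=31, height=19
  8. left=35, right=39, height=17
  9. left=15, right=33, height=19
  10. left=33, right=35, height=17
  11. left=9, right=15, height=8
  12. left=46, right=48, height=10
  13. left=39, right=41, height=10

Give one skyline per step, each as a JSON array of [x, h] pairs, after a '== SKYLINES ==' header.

== SKYLINES ==
[[26,19],[27,0]]
[[13,19],[19,0],[26,19],[27,0]]
[[13,19],[19,0],[25,19],[27,0]]
[[13,19],[19,0],[25,19],[27,0]]
[[13,19],[19,0],[25,19],[27,0],[32,19],[33,0]]
[[13,19],[19,0],[25,19],[27,0],[32,19],[33,0]]
[[13,19],[19,0],[25,19],[31,0],[32,19],[33,0]]
[[13,19],[19,0],[25,19],[31,0],[32,19],[33,0],[35,17],[39,0]]
[[13,19],[33,0],[35,17],[39,0]]
[[13,19],[33,17],[39,0]]
[[9,8],[13,19],[33,17],[39,0]]
[[9,8],[13,19],[33,17],[39,0],[46,10],[48,0]]
[[9,8],[13,19],[33,17],[39,10],[41,0],[46,10],[48,0]]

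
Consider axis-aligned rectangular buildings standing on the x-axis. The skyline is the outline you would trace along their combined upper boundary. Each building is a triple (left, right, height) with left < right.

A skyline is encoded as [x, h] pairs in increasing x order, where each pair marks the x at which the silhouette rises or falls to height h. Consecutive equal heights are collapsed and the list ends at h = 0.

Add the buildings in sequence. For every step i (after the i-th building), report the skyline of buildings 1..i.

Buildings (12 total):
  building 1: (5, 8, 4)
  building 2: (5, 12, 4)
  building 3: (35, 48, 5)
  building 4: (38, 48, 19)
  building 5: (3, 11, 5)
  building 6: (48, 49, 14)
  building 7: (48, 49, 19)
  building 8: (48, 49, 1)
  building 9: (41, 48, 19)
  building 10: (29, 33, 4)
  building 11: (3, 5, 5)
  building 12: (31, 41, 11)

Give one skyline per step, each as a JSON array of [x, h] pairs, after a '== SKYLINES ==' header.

== SKYLINES ==
[[5,4],[8,0]]
[[5,4],[12,0]]
[[5,4],[12,0],[35,5],[48,0]]
[[5,4],[12,0],[35,5],[38,19],[48,0]]
[[3,5],[11,4],[12,0],[35,5],[38,19],[48,0]]
[[3,5],[11,4],[12,0],[35,5],[38,19],[48,14],[49,0]]
[[3,5],[11,4],[12,0],[35,5],[38,19],[49,0]]
[[3,5],[11,4],[12,0],[35,5],[38,19],[49,0]]
[[3,5],[11,4],[12,0],[35,5],[38,19],[49,0]]
[[3,5],[11,4],[12,0],[29,4],[33,0],[35,5],[38,19],[49,0]]
[[3,5],[11,4],[12,0],[29,4],[33,0],[35,5],[38,19],[49,0]]
[[3,5],[11,4],[12,0],[29,4],[31,11],[38,19],[49,0]]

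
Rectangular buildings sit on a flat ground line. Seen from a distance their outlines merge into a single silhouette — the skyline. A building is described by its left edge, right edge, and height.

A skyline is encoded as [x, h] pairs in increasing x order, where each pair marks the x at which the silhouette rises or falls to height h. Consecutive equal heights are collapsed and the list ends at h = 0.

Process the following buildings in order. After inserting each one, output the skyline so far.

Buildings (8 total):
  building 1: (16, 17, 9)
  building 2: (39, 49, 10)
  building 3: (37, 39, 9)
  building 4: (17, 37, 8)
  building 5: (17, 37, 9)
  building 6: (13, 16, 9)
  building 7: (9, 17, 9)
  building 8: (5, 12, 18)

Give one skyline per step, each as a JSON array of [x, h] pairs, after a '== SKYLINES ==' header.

== SKYLINES ==
[[16,9],[17,0]]
[[16,9],[17,0],[39,10],[49,0]]
[[16,9],[17,0],[37,9],[39,10],[49,0]]
[[16,9],[17,8],[37,9],[39,10],[49,0]]
[[16,9],[39,10],[49,0]]
[[13,9],[39,10],[49,0]]
[[9,9],[39,10],[49,0]]
[[5,18],[12,9],[39,10],[49,0]]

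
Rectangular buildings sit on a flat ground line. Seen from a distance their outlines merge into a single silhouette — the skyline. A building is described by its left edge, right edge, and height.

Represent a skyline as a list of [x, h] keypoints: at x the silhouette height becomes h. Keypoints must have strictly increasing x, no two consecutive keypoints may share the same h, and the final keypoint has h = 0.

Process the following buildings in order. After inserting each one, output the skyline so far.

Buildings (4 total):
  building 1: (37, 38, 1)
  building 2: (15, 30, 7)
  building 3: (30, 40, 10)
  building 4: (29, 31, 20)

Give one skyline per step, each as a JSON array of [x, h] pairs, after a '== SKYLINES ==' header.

== SKYLINES ==
[[37,1],[38,0]]
[[15,7],[30,0],[37,1],[38,0]]
[[15,7],[30,10],[40,0]]
[[15,7],[29,20],[31,10],[40,0]]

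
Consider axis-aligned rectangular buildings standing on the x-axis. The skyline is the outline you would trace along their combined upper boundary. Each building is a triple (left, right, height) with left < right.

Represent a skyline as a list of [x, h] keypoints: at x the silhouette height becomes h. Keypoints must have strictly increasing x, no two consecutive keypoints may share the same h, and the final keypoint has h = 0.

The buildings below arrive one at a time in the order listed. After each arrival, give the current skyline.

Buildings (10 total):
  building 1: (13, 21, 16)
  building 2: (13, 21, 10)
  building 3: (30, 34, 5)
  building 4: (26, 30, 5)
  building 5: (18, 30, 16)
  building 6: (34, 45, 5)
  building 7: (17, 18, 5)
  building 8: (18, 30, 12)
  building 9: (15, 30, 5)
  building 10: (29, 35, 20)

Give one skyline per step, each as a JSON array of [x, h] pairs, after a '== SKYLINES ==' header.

== SKYLINES ==
[[13,16],[21,0]]
[[13,16],[21,0]]
[[13,16],[21,0],[30,5],[34,0]]
[[13,16],[21,0],[26,5],[34,0]]
[[13,16],[30,5],[34,0]]
[[13,16],[30,5],[45,0]]
[[13,16],[30,5],[45,0]]
[[13,16],[30,5],[45,0]]
[[13,16],[30,5],[45,0]]
[[13,16],[29,20],[35,5],[45,0]]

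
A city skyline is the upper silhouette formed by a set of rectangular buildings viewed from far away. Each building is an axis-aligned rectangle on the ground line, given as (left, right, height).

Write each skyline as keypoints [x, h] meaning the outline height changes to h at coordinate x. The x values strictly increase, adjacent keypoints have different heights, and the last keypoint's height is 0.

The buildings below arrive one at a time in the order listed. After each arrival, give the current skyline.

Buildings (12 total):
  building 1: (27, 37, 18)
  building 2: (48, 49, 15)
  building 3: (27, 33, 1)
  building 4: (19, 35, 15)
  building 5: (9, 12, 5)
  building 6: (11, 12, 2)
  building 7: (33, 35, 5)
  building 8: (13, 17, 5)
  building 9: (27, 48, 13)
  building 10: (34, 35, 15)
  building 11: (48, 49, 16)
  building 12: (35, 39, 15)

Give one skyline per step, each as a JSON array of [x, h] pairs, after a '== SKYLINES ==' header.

== SKYLINES ==
[[27,18],[37,0]]
[[27,18],[37,0],[48,15],[49,0]]
[[27,18],[37,0],[48,15],[49,0]]
[[19,15],[27,18],[37,0],[48,15],[49,0]]
[[9,5],[12,0],[19,15],[27,18],[37,0],[48,15],[49,0]]
[[9,5],[12,0],[19,15],[27,18],[37,0],[48,15],[49,0]]
[[9,5],[12,0],[19,15],[27,18],[37,0],[48,15],[49,0]]
[[9,5],[12,0],[13,5],[17,0],[19,15],[27,18],[37,0],[48,15],[49,0]]
[[9,5],[12,0],[13,5],[17,0],[19,15],[27,18],[37,13],[48,15],[49,0]]
[[9,5],[12,0],[13,5],[17,0],[19,15],[27,18],[37,13],[48,15],[49,0]]
[[9,5],[12,0],[13,5],[17,0],[19,15],[27,18],[37,13],[48,16],[49,0]]
[[9,5],[12,0],[13,5],[17,0],[19,15],[27,18],[37,15],[39,13],[48,16],[49,0]]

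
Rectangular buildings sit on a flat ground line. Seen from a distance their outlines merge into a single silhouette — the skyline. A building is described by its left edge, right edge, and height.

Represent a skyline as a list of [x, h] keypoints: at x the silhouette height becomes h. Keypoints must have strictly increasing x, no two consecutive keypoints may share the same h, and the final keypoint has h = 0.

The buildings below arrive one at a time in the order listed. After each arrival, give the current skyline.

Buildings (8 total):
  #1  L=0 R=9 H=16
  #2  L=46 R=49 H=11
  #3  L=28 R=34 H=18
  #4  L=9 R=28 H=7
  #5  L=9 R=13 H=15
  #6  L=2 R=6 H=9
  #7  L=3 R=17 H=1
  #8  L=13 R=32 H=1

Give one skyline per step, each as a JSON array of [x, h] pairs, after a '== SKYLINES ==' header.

== SKYLINES ==
[[0,16],[9,0]]
[[0,16],[9,0],[46,11],[49,0]]
[[0,16],[9,0],[28,18],[34,0],[46,11],[49,0]]
[[0,16],[9,7],[28,18],[34,0],[46,11],[49,0]]
[[0,16],[9,15],[13,7],[28,18],[34,0],[46,11],[49,0]]
[[0,16],[9,15],[13,7],[28,18],[34,0],[46,11],[49,0]]
[[0,16],[9,15],[13,7],[28,18],[34,0],[46,11],[49,0]]
[[0,16],[9,15],[13,7],[28,18],[34,0],[46,11],[49,0]]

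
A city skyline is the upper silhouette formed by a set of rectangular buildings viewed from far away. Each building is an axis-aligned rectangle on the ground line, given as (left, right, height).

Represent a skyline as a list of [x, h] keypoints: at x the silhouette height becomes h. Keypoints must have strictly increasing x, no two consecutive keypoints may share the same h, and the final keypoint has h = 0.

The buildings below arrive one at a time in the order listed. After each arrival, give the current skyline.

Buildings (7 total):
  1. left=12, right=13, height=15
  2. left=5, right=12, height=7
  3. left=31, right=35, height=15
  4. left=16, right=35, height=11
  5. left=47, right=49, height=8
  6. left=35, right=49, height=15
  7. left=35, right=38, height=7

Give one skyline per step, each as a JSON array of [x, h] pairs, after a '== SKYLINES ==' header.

== SKYLINES ==
[[12,15],[13,0]]
[[5,7],[12,15],[13,0]]
[[5,7],[12,15],[13,0],[31,15],[35,0]]
[[5,7],[12,15],[13,0],[16,11],[31,15],[35,0]]
[[5,7],[12,15],[13,0],[16,11],[31,15],[35,0],[47,8],[49,0]]
[[5,7],[12,15],[13,0],[16,11],[31,15],[49,0]]
[[5,7],[12,15],[13,0],[16,11],[31,15],[49,0]]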